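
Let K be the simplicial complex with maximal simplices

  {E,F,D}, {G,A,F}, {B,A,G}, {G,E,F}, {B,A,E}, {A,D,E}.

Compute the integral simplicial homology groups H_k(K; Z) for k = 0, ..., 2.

Order the vertices as A < B < D < E < F < G. Listing each simplex with vertices in this order, K has dimension 2 with simplices:

  0-simplices (6): A, B, D, E, F, G
  1-simplices (12): AB, AD, AE, AF, AG, BE, BG, DE, DF, EF, EG, FG
  2-simplices (6): ABE, ABG, ADE, AFG, DEF, EFG

giving chain groups C_0 ≅ Z^6, C_1 ≅ Z^12, C_2 ≅ Z^6.

∂_1: C_1 → C_0 is given by ∂[p,q] = [q] − [p].
As a 6×12 matrix over Z this has rank 5, with invariant factors (1,1,1,1,1).

∂_2: C_2 → C_1 maps a triangle to the signed sum of its edges. For instance
  ∂ABE = BE − AE + AB,
  ∂EFG = FG − EG + EF.
The 12×6 boundary matrix has rank 6 and Smith normal form diag(1,1,1,1,1,1).

Computing H_k = (kernel of ∂_k) / (image of ∂_{k+1}):

  H_0: rank C_0 − rank ∂_1 = 6 − 5 = 1, and the invariant factors of ∂_1 are all 1, so H_0 ≅ Z.
  H_1: rank ker ∂_1 − rank ∂_2 = (12 − 5) − 6 = 1, and the invariant factors of ∂_2 are all 1, so H_1 ≅ Z.
  H_2: rank ker ∂_2 − rank ∂_3 = (6 − 6) − 0 = 0, and there is no ∂_3, so H_2 ≅ 0.

H_0 ≅ Z,  H_1 ≅ Z,  H_2 = 0.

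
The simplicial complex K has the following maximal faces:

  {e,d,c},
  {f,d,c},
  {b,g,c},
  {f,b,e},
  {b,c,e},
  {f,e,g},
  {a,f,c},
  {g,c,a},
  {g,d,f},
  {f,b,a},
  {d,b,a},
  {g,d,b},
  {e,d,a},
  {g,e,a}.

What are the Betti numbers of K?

b_0 = 1, b_1 = 2, b_2 = 1.

Order the vertices as a < b < c < d < e < f < g. Listing each simplex with vertices in this order, K has dimension 2 with simplices:

  0-simplices (7): a, b, c, d, e, f, g
  1-simplices (21): ab, ac, ad, ae, af, ag, bc, bd, be, bf, bg, cd, ce, cf, cg, de, df, dg, ef, eg, fg
  2-simplices (14): abd, abf, acf, acg, ade, aeg, bce, bcg, bdg, bef, cde, cdf, dfg, efg

so the chain groups are C_0 ≅ Z^7, C_1 ≅ Z^21, C_2 ≅ Z^14.

∂_1: C_1 → C_0 is given by ∂[p,q] = [q] − [p]. For instance
  ∂ae = e − a.
The resulting 7×21 matrix has rank 6, and its Smith normal form has invariant factors (1,1,1,1,1,1).

The boundary map ∂_2: C_2 → C_1 sends each 2-simplex [p,q,r] to [q,r] − [p,r] + [p,q]. For instance
  ∂bcg = cg − bg + bc,
  ∂acf = cf − af + ac.
This gives a 21×14 integer matrix of rank 13; reducing to Smith normal form yields diagonal entries (1,1,1,1,1,1,1,1,1,1,1,1,1).

Now H_k = ker ∂_k / im ∂_{k+1}, so:

  H_0: rank C_0 − rank ∂_1 = 7 − 6 = 1, and the invariant factors of ∂_1 are all 1, so H_0 = Z.
  H_1: rank ker ∂_1 − rank ∂_2 = (21 − 6) − 13 = 2, and the invariant factors of ∂_2 are all 1, so H_1 = Z^2.
  H_2: rank ker ∂_2 − rank ∂_3 = (14 − 13) − 0 = 1, and there is no ∂_3, so H_2 = Z.

Hence the Betti numbers are b_0 = 1, b_1 = 2, b_2 = 1.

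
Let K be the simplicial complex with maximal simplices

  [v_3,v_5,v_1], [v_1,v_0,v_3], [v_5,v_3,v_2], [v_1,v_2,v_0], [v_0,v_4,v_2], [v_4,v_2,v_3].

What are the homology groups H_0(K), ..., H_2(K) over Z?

H_0 ≅ Z,  H_1 ≅ Z,  H_2 = 0.

We work with the vertex ordering v_0 < v_1 < v_2 < v_3 < v_4 < v_5. The simplices of K, each written with vertices in increasing order, are:

  0-simplices (6): [v_0], [v_1], [v_2], [v_3], [v_4], [v_5]
  1-simplices (12): [v_0,v_1], [v_0,v_2], [v_0,v_3], [v_0,v_4], [v_1,v_2], [v_1,v_3], [v_1,v_5], [v_2,v_3], [v_2,v_4], [v_2,v_5], [v_3,v_4], [v_3,v_5]
  2-simplices (6): [v_0,v_1,v_2], [v_0,v_1,v_3], [v_0,v_2,v_4], [v_1,v_3,v_5], [v_2,v_3,v_4], [v_2,v_3,v_5]

so the chain groups are C_0 ≅ Z^6, C_1 ≅ Z^12, C_2 ≅ Z^6.

∂_1: C_1 → C_0 maps an edge to its endpoints' difference, ∂[p,q] = q − p. For instance
  ∂[v_0,v_2] = [v_2] − [v_0].
The 6×12 boundary matrix has rank 5 and Smith normal form diag(1,1,1,1,1).

The boundary map ∂_2: C_2 → C_1 maps a triangle to the signed sum of its edges. For instance
  ∂[v_0,v_1,v_2] = [v_1,v_2] − [v_0,v_2] + [v_0,v_1],
  ∂[v_2,v_3,v_5] = [v_3,v_5] − [v_2,v_5] + [v_2,v_3].
The 12×6 boundary matrix has rank 6 and Smith normal form diag(1,1,1,1,1,1).

Computing H_k = (kernel of ∂_k) / (image of ∂_{k+1}):

  H_0: rank C_0 − rank ∂_1 = 6 − 5 = 1, and the invariant factors of ∂_1 are all 1, so H_0 ≅ Z.
  H_1: rank ker ∂_1 − rank ∂_2 = (12 − 5) − 6 = 1, and the invariant factors of ∂_2 are all 1, so H_1 ≅ Z.
  H_2: rank ker ∂_2 − rank ∂_3 = (6 − 6) − 0 = 0, and there is no ∂_3, so H_2 ≅ 0.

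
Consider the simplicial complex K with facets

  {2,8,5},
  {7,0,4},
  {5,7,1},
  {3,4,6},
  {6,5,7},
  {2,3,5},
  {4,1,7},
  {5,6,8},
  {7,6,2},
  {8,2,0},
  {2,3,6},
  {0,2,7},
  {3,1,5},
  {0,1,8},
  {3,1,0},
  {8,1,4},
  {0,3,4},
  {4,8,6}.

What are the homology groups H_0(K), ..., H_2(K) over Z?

Take the total order 0 < 1 < 2 < 3 < 4 < 5 < 6 < 7 < 8 on the vertex set. Then K (dimension 2) consists of the simplices:

  0-simplices (9): [0], [1], [2], [3], [4], [5], [6], [7], [8]
  1-simplices (27): (27 of them)
  2-simplices (18): [0,1,3], [0,1,8], [0,2,7], [0,2,8], [0,3,4], [0,4,7], [1,3,5], [1,4,7], [1,4,8], [1,5,7], [2,3,5], [2,3,6], [2,5,8], [2,6,7], [3,4,6], [4,6,8], [5,6,7], [5,6,8]

giving chain groups C_0 ≅ Z^9, C_1 ≅ Z^27, C_2 ≅ Z^18.

The boundary map ∂_1: C_1 → C_0 maps an edge to its endpoints' difference, ∂[p,q] = q − p. For instance
  ∂[3,5] = [5] − [3].
As a 9×27 matrix over Z this has rank 8, with invariant factors (1,1,1,1,1,1,1,1).

The boundary map ∂_2: C_2 → C_1 acts by ∂[p,q,r] = [q,r] − [p,r] + [p,q]. For instance
  ∂[4,6,8] = [6,8] − [4,8] + [4,6],
  ∂[2,3,6] = [3,6] − [2,6] + [2,3].
The resulting 27×18 matrix has rank 18, and its Smith normal form has invariant factors (1,1,1,1,1,1,1,1,1,1,1,1,1,1,1,1,1,2).

From H_k ≅ ker(∂_k) / im(∂_{k+1}) we obtain:

  H_0: rank C_0 − rank ∂_1 = 9 − 8 = 1, and the invariant factors of ∂_1 are all 1, so H_0 = Z.
  H_1: rank ker ∂_1 − rank ∂_2 = (27 − 8) − 18 = 1, and ∂_2 has invariant factor 2 > 1, so H_1 = Z ⊕ Z/2.
  H_2: rank ker ∂_2 − rank ∂_3 = (18 − 18) − 0 = 0, and there is no ∂_3, so H_2 = 0.

As a check, the Euler characteristic is 9 − 27 + 18 = 0, which agrees with 1 − 1 + 0 = 0.

H_0 = Z,  H_1 = Z ⊕ Z/2,  H_2 = 0.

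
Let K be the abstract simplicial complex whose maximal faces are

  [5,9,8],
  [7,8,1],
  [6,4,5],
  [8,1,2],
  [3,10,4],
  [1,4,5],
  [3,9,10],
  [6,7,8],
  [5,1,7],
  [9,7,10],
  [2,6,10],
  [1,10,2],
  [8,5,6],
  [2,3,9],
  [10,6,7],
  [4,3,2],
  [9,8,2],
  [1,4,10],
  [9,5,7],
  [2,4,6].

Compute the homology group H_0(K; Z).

We work with the vertex ordering 1 < 2 < 3 < 4 < 5 < 6 < 7 < 8 < 9 < 10. The simplices of K, each written with vertices in increasing order, are:

  0-simplices (10): [1], [2], [3], [4], [5], [6], [7], [8], [9], [10]
  1-simplices (30): (30 of them)
  2-simplices (20): (20 of them)

so the chain groups are C_0 ≅ Z^10, C_1 ≅ Z^30, C_2 ≅ Z^20.

∂_1: C_1 → C_0 is given by ∂[p,q] = [q] − [p]. For instance
  ∂[4,5] = [5] − [4].
The resulting 10×30 matrix has rank 9, and its Smith normal form has invariant factors (1,1,1,1,1,1,1,1,1).

∂_2: C_2 → C_1 maps a triangle to the signed sum of its edges. For instance
  ∂[5,6,8] = [6,8] − [5,8] + [5,6],
  ∂[7,9,10] = [9,10] − [7,10] + [7,9].
The 30×20 boundary matrix has rank 20 and Smith normal form diag(1,1,1,1,1,1,1,1,1,1,1,1,1,1,1,1,1,1,1,2).

Reading off H_k = ker ∂_k / im ∂_{k+1}:

  H_0: rank C_0 − rank ∂_1 = 10 − 9 = 1, and the invariant factors of ∂_1 are all 1, so H_0 ≅ Z.

(K is a triangulation of the Klein bottle.)

H_0 = Z.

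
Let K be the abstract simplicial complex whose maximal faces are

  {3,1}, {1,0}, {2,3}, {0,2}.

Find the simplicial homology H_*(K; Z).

We work with the vertex ordering 0 < 1 < 2 < 3. The simplices of K, each written with vertices in increasing order, are:

  0-simplices (4): [0], [1], [2], [3]
  1-simplices (4): [0,1], [0,2], [1,3], [2,3]

Hence C_0 ≅ Z^4, C_1 ≅ Z^4.

The boundary map ∂_1: C_1 → C_0 sends each edge [p,q] (with p < q) to q − p.
As a 4×4 matrix over Z this has rank 3, with invariant factors (1,1,1).

Computing H_k = (kernel of ∂_k) / (image of ∂_{k+1}):

  H_0: rank C_0 − rank ∂_1 = 4 − 3 = 1, and the invariant factors of ∂_1 are all 1, so H_0 ≅ Z.
  H_1: rank ker ∂_1 − rank ∂_2 = (4 − 3) − 0 = 1, and there is no ∂_2, so H_1 ≅ Z.

H_0 ≅ Z,  H_1 ≅ Z.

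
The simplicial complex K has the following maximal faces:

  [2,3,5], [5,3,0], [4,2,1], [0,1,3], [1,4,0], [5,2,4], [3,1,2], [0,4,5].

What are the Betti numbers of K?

K has 6 vertices, 12 edges, 8 triangles.
rank ∂_0 = 0, rank ∂_1 = 5 ⇒ b_0 = 6 − 0 − 5 = 1; all invariant factors of ∂_1 are 1 so no torsion. So H_0 ≅ Z.
rank ∂_1 = 5, rank ∂_2 = 7 ⇒ b_1 = 12 − 5 − 7 = 0; all invariant factors of ∂_2 are 1 so no torsion. So H_1 ≅ 0.
rank ∂_2 = 7, rank ∂_3 = 0 ⇒ b_2 = 8 − 7 − 0 = 1. So H_2 ≅ Z.

b_0 = 1, b_1 = 0, b_2 = 1.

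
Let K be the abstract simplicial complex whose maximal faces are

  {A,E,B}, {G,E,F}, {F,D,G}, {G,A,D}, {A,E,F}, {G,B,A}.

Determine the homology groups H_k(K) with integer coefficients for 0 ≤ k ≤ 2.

We work with the vertex ordering A < B < D < E < F < G. The simplices of K, each written with vertices in increasing order, are:

  0-simplices (6): A, B, D, E, F, G
  1-simplices (12): AB, AD, AE, AF, AG, BE, BG, DF, DG, EF, EG, FG
  2-simplices (6): ABE, ABG, ADG, AEF, DFG, EFG

so the chain groups are C_0 ≅ Z^6, C_1 ≅ Z^12, C_2 ≅ Z^6.

The boundary map ∂_1: C_1 → C_0 sends each edge [p,q] (with p < q) to q − p. For instance
  ∂AB = B − A.
This gives a 6×12 integer matrix of rank 5; reducing to Smith normal form yields diagonal entries (1,1,1,1,1).

The boundary map ∂_2: C_2 → C_1 acts by ∂[p,q,r] = [q,r] − [p,r] + [p,q]. For instance
  ∂EFG = FG − EG + EF,
  ∂DFG = FG − DG + DF.
The 12×6 boundary matrix has rank 6 and Smith normal form diag(1,1,1,1,1,1).

From H_k ≅ ker(∂_k) / im(∂_{k+1}) we obtain:

  H_0: rank C_0 − rank ∂_1 = 6 − 5 = 1, and the invariant factors of ∂_1 are all 1, so H_0 = Z.
  H_1: rank ker ∂_1 − rank ∂_2 = (12 − 5) − 6 = 1, and the invariant factors of ∂_2 are all 1, so H_1 = Z.
  H_2: rank ker ∂_2 − rank ∂_3 = (6 − 6) − 0 = 0, and there is no ∂_3, so H_2 = 0.

H_0 = Z,  H_1 = Z,  H_2 = 0.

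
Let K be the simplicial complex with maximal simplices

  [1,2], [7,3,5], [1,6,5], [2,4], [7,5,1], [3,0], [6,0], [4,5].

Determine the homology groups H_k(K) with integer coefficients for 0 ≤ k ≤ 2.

Fix the vertex order 0 < 1 < 2 < 3 < 4 < 5 < 6 < 7 and write every simplex with vertices in increasing order. Then dim K = 2 and the simplices of K are:

  0-simplices (8): [0], [1], [2], [3], [4], [5], [6], [7]
  1-simplices (12): [0,3], [0,6], [1,2], [1,5], [1,6], [1,7], [2,4], [3,5], [3,7], [4,5], [5,6], [5,7]
  2-simplices (3): [1,5,6], [1,5,7], [3,5,7]

Hence C_0 ≅ Z^8, C_1 ≅ Z^12, C_2 ≅ Z^3.

Boundary ∂_1: C_1 → C_0 sends each edge [p,q] (with p < q) to q − p.
As a 8×12 matrix over Z this has rank 7, with invariant factors (1,1,1,1,1,1,1).

The boundary map ∂_2: C_2 → C_1 maps a triangle to the signed sum of its edges. For instance
  ∂[3,5,7] = [5,7] − [3,7] + [3,5],
  ∂[1,5,6] = [5,6] − [1,6] + [1,5].
As a 12×3 matrix over Z this has rank 3, with invariant factors (1,1,1).

Now H_k = ker ∂_k / im ∂_{k+1}, so:

  H_0: rank C_0 − rank ∂_1 = 8 − 7 = 1, and the invariant factors of ∂_1 are all 1, so H_0 = Z.
  H_1: rank ker ∂_1 − rank ∂_2 = (12 − 7) − 3 = 2, and the invariant factors of ∂_2 are all 1, so H_1 = Z^2.
  H_2: rank ker ∂_2 − rank ∂_3 = (3 − 3) − 0 = 0, and there is no ∂_3, so H_2 = 0.

H_0 = Z,  H_1 = Z^2,  H_2 = 0.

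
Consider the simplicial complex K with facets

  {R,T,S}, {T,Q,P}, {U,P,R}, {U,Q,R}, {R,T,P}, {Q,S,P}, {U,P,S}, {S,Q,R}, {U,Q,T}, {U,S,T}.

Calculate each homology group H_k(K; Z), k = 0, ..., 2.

We work with the vertex ordering P < Q < R < S < T < U. The simplices of K, each written with vertices in increasing order, are:

  0-simplices (6): P, Q, R, S, T, U
  1-simplices (15): PQ, PR, PS, PT, PU, QR, QS, QT, QU, RS, RT, RU, ST, SU, TU
  2-simplices (10): PQS, PQT, PRT, PRU, PSU, QRS, QRU, QTU, RST, STU

so the chain groups are C_0 ≅ Z^6, C_1 ≅ Z^15, C_2 ≅ Z^10.

The boundary map ∂_1: C_1 → C_0 is given by ∂[p,q] = [q] − [p].
The 6×15 boundary matrix has rank 5 and Smith normal form diag(1,1,1,1,1).

∂_2: C_2 → C_1 maps a triangle to the signed sum of its edges. For instance
  ∂RST = ST − RT + RS,
  ∂PRU = RU − PU + PR.
As a 15×10 matrix over Z this has rank 10, with invariant factors (1,1,1,1,1,1,1,1,1,2).

Computing H_k = (kernel of ∂_k) / (image of ∂_{k+1}):

  H_0: rank C_0 − rank ∂_1 = 6 − 5 = 1, and the invariant factors of ∂_1 are all 1, so H_0 = Z.
  H_1: rank ker ∂_1 − rank ∂_2 = (15 − 5) − 10 = 0, and ∂_2 has invariant factor 2 > 1, so H_1 = Z/2Z.
  H_2: rank ker ∂_2 − rank ∂_3 = (10 − 10) − 0 = 0, and there is no ∂_3, so H_2 = 0.

H_0 ≅ Z,  H_1 ≅ Z/2Z,  H_2 = 0.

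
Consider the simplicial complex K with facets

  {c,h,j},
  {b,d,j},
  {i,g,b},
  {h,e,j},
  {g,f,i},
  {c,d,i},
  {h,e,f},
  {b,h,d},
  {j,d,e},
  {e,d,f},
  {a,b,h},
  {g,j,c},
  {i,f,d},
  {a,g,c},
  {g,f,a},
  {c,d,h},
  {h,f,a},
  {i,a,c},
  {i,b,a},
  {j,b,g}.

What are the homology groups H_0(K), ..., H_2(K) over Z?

H_0 ≅ Z,  H_1 ≅ Z ⊕ Z/2,  H_2 = 0.

K has 10 vertices, 30 edges, 20 triangles.
rank ∂_0 = 0, rank ∂_1 = 9 ⇒ b_0 = 10 − 0 − 9 = 1; all invariant factors of ∂_1 are 1 so no torsion. So H_0 ≅ Z.
rank ∂_1 = 9, rank ∂_2 = 20 ⇒ b_1 = 30 − 9 − 20 = 1; ∂_2 has invariant factor(s) [2] giving torsion. So H_1 ≅ Z ⊕ Z/2.
rank ∂_2 = 20, rank ∂_3 = 0 ⇒ b_2 = 20 − 20 − 0 = 0. So H_2 ≅ 0.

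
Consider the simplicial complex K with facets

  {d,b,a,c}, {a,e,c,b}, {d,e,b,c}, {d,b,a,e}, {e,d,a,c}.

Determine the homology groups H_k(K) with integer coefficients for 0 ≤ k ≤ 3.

H_0 = Z,  H_1 = 0,  H_2 = 0,  H_3 = Z.

Order the vertices as a < b < c < d < e. Listing each simplex with vertices in this order, K has dimension 3 with simplices:

  0-simplices (5): a, b, c, d, e
  1-simplices (10): ab, ac, ad, ae, bc, bd, be, cd, ce, de
  2-simplices (10): abc, abd, abe, acd, ace, ade, bcd, bce, bde, cde
  3-simplices (5): abcd, abce, abde, acde, bcde

so the chain groups are C_0 ≅ Z^5, C_1 ≅ Z^10, C_2 ≅ Z^10, C_3 ≅ Z^5.

Boundary ∂_1: C_1 → C_0 is given by ∂[p,q] = [q] − [p].
As a 5×10 matrix over Z this has rank 4, with invariant factors (1,1,1,1).

Boundary ∂_2: C_2 → C_1 acts by ∂[p,q,r] = [q,r] − [p,r] + [p,q]. For instance
  ∂abc = bc − ac + ab,
  ∂cde = de − ce + cd.
This gives a 10×10 integer matrix of rank 6; reducing to Smith normal form yields diagonal entries (1,1,1,1,1,1).

Boundary ∂_3: C_3 → C_2 sends each 3-simplex σ to the alternating sum Σ_i (−1)^i (σ with its i-th vertex removed). For instance
  ∂abcd = bcd − acd + abd − abc,
  ∂acde = cde − ade + ace − acd.
The 10×5 boundary matrix has rank 4 and Smith normal form diag(1,1,1,1).

From H_k ≅ ker(∂_k) / im(∂_{k+1}) we obtain:

  H_0: rank C_0 − rank ∂_1 = 5 − 4 = 1, and the invariant factors of ∂_1 are all 1, so H_0 ≅ Z.
  H_1: rank ker ∂_1 − rank ∂_2 = (10 − 4) − 6 = 0, and the invariant factors of ∂_2 are all 1, so H_1 ≅ 0.
  H_2: rank ker ∂_2 − rank ∂_3 = (10 − 6) − 4 = 0, and the invariant factors of ∂_3 are all 1, so H_2 ≅ 0.
  H_3: rank ker ∂_3 − rank ∂_4 = (5 − 4) − 0 = 1, and there is no ∂_4, so H_3 ≅ Z.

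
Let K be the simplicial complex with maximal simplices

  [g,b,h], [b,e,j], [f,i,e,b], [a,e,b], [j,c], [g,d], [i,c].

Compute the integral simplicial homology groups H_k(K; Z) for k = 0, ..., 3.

H_0 ≅ Z,  H_1 ≅ Z,  H_2 = 0,  H_3 = 0.

Order the vertices as a < b < c < d < e < f < g < h < i < j. Listing each simplex with vertices in this order, K has dimension 3 with simplices:

  0-simplices (10): a, b, c, d, e, f, g, h, i, j
  1-simplices (16): ab, ae, be, bf, bg, bh, bi, bj, ci, cj, dg, ef, ei, ej, fi, gh
  2-simplices (7): abe, bef, bei, bej, bfi, bgh, efi
  3-simplices (1): befi

so the chain groups are C_0 ≅ Z^10, C_1 ≅ Z^16, C_2 ≅ Z^7, C_3 ≅ Z^1.

∂_1: C_1 → C_0 sends each edge [p,q] (with p < q) to q − p.
As a 10×16 matrix over Z this has rank 9, with invariant factors (1,1,1,1,1,1,1,1,1).

∂_2: C_2 → C_1 acts by ∂[p,q,r] = [q,r] − [p,r] + [p,q]. For instance
  ∂abe = be − ae + ab,
  ∂bej = ej − bj + be.
The resulting 16×7 matrix has rank 6, and its Smith normal form has invariant factors (1,1,1,1,1,1).

∂_3: C_3 → C_2 sends each 3-simplex σ to the alternating sum Σ_i (−1)^i (σ with its i-th vertex removed). For instance
  ∂befi = efi − bfi + bei − bef.
This gives a 7×1 integer matrix of rank 1; reducing to Smith normal form yields diagonal entries (1).

Now H_k = ker ∂_k / im ∂_{k+1}, so:

  H_0: rank C_0 − rank ∂_1 = 10 − 9 = 1, and the invariant factors of ∂_1 are all 1, so H_0 = Z.
  H_1: rank ker ∂_1 − rank ∂_2 = (16 − 9) − 6 = 1, and the invariant factors of ∂_2 are all 1, so H_1 = Z.
  H_2: rank ker ∂_2 − rank ∂_3 = (7 − 6) − 1 = 0, and the invariant factors of ∂_3 are all 1, so H_2 = 0.
  H_3: rank ker ∂_3 − rank ∂_4 = (1 − 1) − 0 = 0, and there is no ∂_4, so H_3 = 0.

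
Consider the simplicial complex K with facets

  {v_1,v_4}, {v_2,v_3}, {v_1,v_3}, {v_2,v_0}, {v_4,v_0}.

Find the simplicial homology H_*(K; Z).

Fix the vertex order v_0 < v_1 < v_2 < v_3 < v_4 and write every simplex with vertices in increasing order. Then dim K = 1 and the simplices of K are:

  0-simplices (5): [v_0], [v_1], [v_2], [v_3], [v_4]
  1-simplices (5): [v_0,v_2], [v_0,v_4], [v_1,v_3], [v_1,v_4], [v_2,v_3]

Hence C_0 ≅ Z^5, C_1 ≅ Z^5.

The boundary map ∂_1: C_1 → C_0 maps an edge to its endpoints' difference, ∂[p,q] = q − p. For instance
  ∂[v_0,v_4] = [v_4] − [v_0].
The 5×5 boundary matrix has rank 4 and Smith normal form diag(1,1,1,1).

From H_k ≅ ker(∂_k) / im(∂_{k+1}) we obtain:

  H_0: rank C_0 − rank ∂_1 = 5 − 4 = 1, and the invariant factors of ∂_1 are all 1, so H_0 = Z.
  H_1: rank ker ∂_1 − rank ∂_2 = (5 − 4) − 0 = 1, and there is no ∂_2, so H_1 = Z.

H_0 = Z,  H_1 = Z.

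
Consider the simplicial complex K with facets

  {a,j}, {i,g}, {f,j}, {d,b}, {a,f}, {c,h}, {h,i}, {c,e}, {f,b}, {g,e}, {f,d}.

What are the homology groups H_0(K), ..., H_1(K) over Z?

H_0 = Z^2,  H_1 = Z^3.

Order the vertices as a < b < c < d < e < f < g < h < i < j. Listing each simplex with vertices in this order, K has dimension 1 with simplices:

  0-simplices (10): a, b, c, d, e, f, g, h, i, j
  1-simplices (11): af, aj, bd, bf, ce, ch, df, eg, fj, gi, hi

so the chain groups are C_0 ≅ Z^10, C_1 ≅ Z^11.

The boundary map ∂_1: C_1 → C_0 is given by ∂[p,q] = [q] − [p]. For instance
  ∂aj = j − a.
The 10×11 boundary matrix has rank 8 and Smith normal form diag(1,1,1,1,1,1,1,1).

Reading off H_k = ker ∂_k / im ∂_{k+1}:

  H_0: rank C_0 − rank ∂_1 = 10 − 8 = 2, and the invariant factors of ∂_1 are all 1, so H_0 = Z^2.
  H_1: rank ker ∂_1 − rank ∂_2 = (11 − 8) − 0 = 3, and there is no ∂_2, so H_1 = Z^3.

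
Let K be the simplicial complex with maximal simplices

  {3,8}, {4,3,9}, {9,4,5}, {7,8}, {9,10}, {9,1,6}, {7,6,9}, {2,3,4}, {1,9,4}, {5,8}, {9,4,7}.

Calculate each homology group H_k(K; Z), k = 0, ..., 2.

Order the vertices as 1 < 2 < 3 < 4 < 5 < 6 < 7 < 8 < 9 < 10. Listing each simplex with vertices in this order, K has dimension 2 with simplices:

  0-simplices (10): [1], [2], [3], [4], [5], [6], [7], [8], [9], [10]
  1-simplices (18): [1,4], [1,6], [1,9], [2,3], [2,4], [3,4], [3,8], [3,9], [4,5], [4,7], [4,9], [5,8], [5,9], [6,7], [6,9], [7,8], [7,9], [9,10]
  2-simplices (7): [1,4,9], [1,6,9], [2,3,4], [3,4,9], [4,5,9], [4,7,9], [6,7,9]

giving chain groups C_0 ≅ Z^10, C_1 ≅ Z^18, C_2 ≅ Z^7.

Boundary ∂_1: C_1 → C_0 is given by ∂[p,q] = [q] − [p].
As a 10×18 matrix over Z this has rank 9, with invariant factors (1,1,1,1,1,1,1,1,1).

Boundary ∂_2: C_2 → C_1 maps a triangle to the signed sum of its edges. For instance
  ∂[4,5,9] = [5,9] − [4,9] + [4,5],
  ∂[1,4,9] = [4,9] − [1,9] + [1,4].
This gives a 18×7 integer matrix of rank 7; reducing to Smith normal form yields diagonal entries (1,1,1,1,1,1,1).

Now H_k = ker ∂_k / im ∂_{k+1}, so:

  H_0: rank C_0 − rank ∂_1 = 10 − 9 = 1, and the invariant factors of ∂_1 are all 1, so H_0 ≅ Z.
  H_1: rank ker ∂_1 − rank ∂_2 = (18 − 9) − 7 = 2, and the invariant factors of ∂_2 are all 1, so H_1 ≅ Z^2.
  H_2: rank ker ∂_2 − rank ∂_3 = (7 − 7) − 0 = 0, and there is no ∂_3, so H_2 ≅ 0.

H_0 ≅ Z,  H_1 ≅ Z^2,  H_2 = 0.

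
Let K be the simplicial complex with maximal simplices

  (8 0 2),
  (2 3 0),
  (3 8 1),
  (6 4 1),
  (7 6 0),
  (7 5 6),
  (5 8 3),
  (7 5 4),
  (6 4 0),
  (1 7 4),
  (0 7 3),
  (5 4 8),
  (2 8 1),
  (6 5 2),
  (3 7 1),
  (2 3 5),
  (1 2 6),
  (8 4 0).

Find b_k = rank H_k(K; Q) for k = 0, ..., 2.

We work with the vertex ordering 0 < 1 < 2 < 3 < 4 < 5 < 6 < 7 < 8. The simplices of K, each written with vertices in increasing order, are:

  0-simplices (9): [0], [1], [2], [3], [4], [5], [6], [7], [8]
  1-simplices (27): (27 of them)
  2-simplices (18): [0,2,3], [0,2,8], [0,3,7], [0,4,6], [0,4,8], [0,6,7], [1,2,6], [1,2,8], [1,3,7], [1,3,8], [1,4,6], [1,4,7], [2,3,5], [2,5,6], [3,5,8], [4,5,7], [4,5,8], [5,6,7]

giving chain groups C_0 ≅ Z^9, C_1 ≅ Z^27, C_2 ≅ Z^18.

The boundary map ∂_1: C_1 → C_0 maps an edge to its endpoints' difference, ∂[p,q] = q − p.
As a 9×27 matrix over Z this has rank 8, with invariant factors (1,1,1,1,1,1,1,1).

The boundary map ∂_2: C_2 → C_1 maps a triangle to the signed sum of its edges. For instance
  ∂[4,5,8] = [5,8] − [4,8] + [4,5],
  ∂[5,6,7] = [6,7] − [5,7] + [5,6].
The 27×18 boundary matrix has rank 18 and Smith normal form diag(1,1,1,1,1,1,1,1,1,1,1,1,1,1,1,1,1,2).

Now H_k = ker ∂_k / im ∂_{k+1}, so:

  H_0: rank C_0 − rank ∂_1 = 9 − 8 = 1, and the invariant factors of ∂_1 are all 1, so H_0 ≅ Z.
  H_1: rank ker ∂_1 − rank ∂_2 = (27 − 8) − 18 = 1, and ∂_2 has invariant factor 2 > 1, so H_1 ≅ Z × Z/2.
  H_2: rank ker ∂_2 − rank ∂_3 = (18 − 18) − 0 = 0, and there is no ∂_3, so H_2 ≅ 0.

(K is a triangulation of the Klein bottle.)

Hence the Betti numbers are b_0 = 1, b_1 = 1, b_2 = 0.

b_0 = 1, b_1 = 1, b_2 = 0.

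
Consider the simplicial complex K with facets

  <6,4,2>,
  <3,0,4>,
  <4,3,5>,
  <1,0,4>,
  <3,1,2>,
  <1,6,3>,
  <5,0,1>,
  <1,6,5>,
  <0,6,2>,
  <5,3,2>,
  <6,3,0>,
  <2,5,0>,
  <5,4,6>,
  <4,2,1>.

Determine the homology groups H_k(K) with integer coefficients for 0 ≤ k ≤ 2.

H_0 = Z,  H_1 = Z^2,  H_2 = Z.

Take the total order 0 < 1 < 2 < 3 < 4 < 5 < 6 on the vertex set. Then K (dimension 2) consists of the simplices:

  0-simplices (7): [0], [1], [2], [3], [4], [5], [6]
  1-simplices (21): [0,1], [0,2], [0,3], [0,4], [0,5], [0,6], [1,2], [1,3], [1,4], [1,5], [1,6], [2,3], [2,4], [2,5], [2,6], [3,4], [3,5], [3,6], [4,5], [4,6], [5,6]
  2-simplices (14): [0,1,4], [0,1,5], [0,2,5], [0,2,6], [0,3,4], [0,3,6], [1,2,3], [1,2,4], [1,3,6], [1,5,6], [2,3,5], [2,4,6], [3,4,5], [4,5,6]

so the chain groups are C_0 ≅ Z^7, C_1 ≅ Z^21, C_2 ≅ Z^14.

∂_1: C_1 → C_0 sends each edge [p,q] (with p < q) to q − p. For instance
  ∂[1,4] = [4] − [1].
The resulting 7×21 matrix has rank 6, and its Smith normal form has invariant factors (1,1,1,1,1,1).

∂_2: C_2 → C_1 sends each 2-simplex [p,q,r] to [q,r] − [p,r] + [p,q]. For instance
  ∂[0,2,5] = [2,5] − [0,5] + [0,2],
  ∂[2,3,5] = [3,5] − [2,5] + [2,3].
This gives a 21×14 integer matrix of rank 13; reducing to Smith normal form yields diagonal entries (1,1,1,1,1,1,1,1,1,1,1,1,1).

Reading off H_k = ker ∂_k / im ∂_{k+1}:

  H_0: rank C_0 − rank ∂_1 = 7 − 6 = 1, and the invariant factors of ∂_1 are all 1, so H_0 ≅ Z.
  H_1: rank ker ∂_1 − rank ∂_2 = (21 − 6) − 13 = 2, and the invariant factors of ∂_2 are all 1, so H_1 ≅ Z^2.
  H_2: rank ker ∂_2 − rank ∂_3 = (14 − 13) − 0 = 1, and there is no ∂_3, so H_2 ≅ Z.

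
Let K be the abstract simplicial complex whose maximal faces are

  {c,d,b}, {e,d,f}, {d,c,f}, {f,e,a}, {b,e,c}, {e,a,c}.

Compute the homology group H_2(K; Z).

H_2 = 0.

We work with the vertex ordering a < b < c < d < e < f. The simplices of K, each written with vertices in increasing order, are:

  0-simplices (6): a, b, c, d, e, f
  1-simplices (12): ac, ae, af, bc, bd, be, cd, ce, cf, de, df, ef
  2-simplices (6): ace, aef, bcd, bce, cdf, def

so the chain groups are C_0 ≅ Z^6, C_1 ≅ Z^12, C_2 ≅ Z^6.

Boundary ∂_1: C_1 → C_0 maps an edge to its endpoints' difference, ∂[p,q] = q − p. For instance
  ∂de = e − d.
This gives a 6×12 integer matrix of rank 5; reducing to Smith normal form yields diagonal entries (1,1,1,1,1).

Boundary ∂_2: C_2 → C_1 maps a triangle to the signed sum of its edges. For instance
  ∂cdf = df − cf + cd,
  ∂bcd = cd − bd + bc.
The 12×6 boundary matrix has rank 6 and Smith normal form diag(1,1,1,1,1,1).

From H_k ≅ ker(∂_k) / im(∂_{k+1}) we obtain:

  H_2: rank ker ∂_2 − rank ∂_3 = (6 − 6) − 0 = 0, and there is no ∂_3, so H_2 = 0.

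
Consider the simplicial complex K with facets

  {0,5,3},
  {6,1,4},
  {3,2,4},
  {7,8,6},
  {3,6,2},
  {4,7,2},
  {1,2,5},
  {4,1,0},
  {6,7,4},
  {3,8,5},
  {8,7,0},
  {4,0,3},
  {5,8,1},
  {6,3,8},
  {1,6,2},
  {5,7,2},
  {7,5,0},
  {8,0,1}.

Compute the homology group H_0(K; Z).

H_0 = Z.

Fix the vertex order 0 < 1 < 2 < 3 < 4 < 5 < 6 < 7 < 8 and write every simplex with vertices in increasing order. Then dim K = 2 and the simplices of K are:

  0-simplices (9): [0], [1], [2], [3], [4], [5], [6], [7], [8]
  1-simplices (27): (27 of them)
  2-simplices (18): [0,1,4], [0,1,8], [0,3,4], [0,3,5], [0,5,7], [0,7,8], [1,2,5], [1,2,6], [1,4,6], [1,5,8], [2,3,4], [2,3,6], [2,4,7], [2,5,7], [3,5,8], [3,6,8], [4,6,7], [6,7,8]

Hence C_0 ≅ Z^9, C_1 ≅ Z^27, C_2 ≅ Z^18.

The boundary map ∂_1: C_1 → C_0 sends each edge [p,q] (with p < q) to q − p.
The 9×27 boundary matrix has rank 8 and Smith normal form diag(1,1,1,1,1,1,1,1).

Boundary ∂_2: C_2 → C_1 sends each 2-simplex [p,q,r] to [q,r] − [p,r] + [p,q]. For instance
  ∂[0,7,8] = [7,8] − [0,8] + [0,7],
  ∂[6,7,8] = [7,8] − [6,8] + [6,7].
This gives a 27×18 integer matrix of rank 18; reducing to Smith normal form yields diagonal entries (1,1,1,1,1,1,1,1,1,1,1,1,1,1,1,1,1,2).

From H_k ≅ ker(∂_k) / im(∂_{k+1}) we obtain:

  H_0: rank C_0 − rank ∂_1 = 9 − 8 = 1, and the invariant factors of ∂_1 are all 1, so H_0 = Z.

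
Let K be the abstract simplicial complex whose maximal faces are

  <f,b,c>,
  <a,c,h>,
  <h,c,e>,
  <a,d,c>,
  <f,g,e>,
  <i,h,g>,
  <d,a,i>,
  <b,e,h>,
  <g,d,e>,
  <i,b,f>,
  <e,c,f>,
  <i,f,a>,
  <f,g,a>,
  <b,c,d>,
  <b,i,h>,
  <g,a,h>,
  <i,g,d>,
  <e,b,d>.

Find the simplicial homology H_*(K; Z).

K has 9 vertices, 27 edges, 18 triangles.
rank ∂_0 = 0, rank ∂_1 = 8 ⇒ b_0 = 9 − 0 − 8 = 1; all invariant factors of ∂_1 are 1 so no torsion. So H_0 = Z.
rank ∂_1 = 8, rank ∂_2 = 18 ⇒ b_1 = 27 − 8 − 18 = 1; ∂_2 has invariant factor(s) [2] giving torsion. So H_1 = Z ⊕ Z_2.
rank ∂_2 = 18, rank ∂_3 = 0 ⇒ b_2 = 18 − 18 − 0 = 0. So H_2 = 0.

H_0 = Z,  H_1 = Z ⊕ Z_2,  H_2 = 0.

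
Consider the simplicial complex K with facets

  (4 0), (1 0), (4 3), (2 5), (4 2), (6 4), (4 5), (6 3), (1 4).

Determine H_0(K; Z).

Fix the vertex order 0 < 1 < 2 < 3 < 4 < 5 < 6 and write every simplex with vertices in increasing order. Then dim K = 1 and the simplices of K are:

  0-simplices (7): [0], [1], [2], [3], [4], [5], [6]
  1-simplices (9): [0,1], [0,4], [1,4], [2,4], [2,5], [3,4], [3,6], [4,5], [4,6]

giving chain groups C_0 ≅ Z^7, C_1 ≅ Z^9.

The boundary map ∂_1: C_1 → C_0 maps an edge to its endpoints' difference, ∂[p,q] = q − p. For instance
  ∂[1,4] = [4] − [1].
As a 7×9 matrix over Z this has rank 6, with invariant factors (1,1,1,1,1,1).

From H_k ≅ ker(∂_k) / im(∂_{k+1}) we obtain:

  H_0: rank C_0 − rank ∂_1 = 7 − 6 = 1, and the invariant factors of ∂_1 are all 1, so H_0 = Z.

H_0 ≅ Z.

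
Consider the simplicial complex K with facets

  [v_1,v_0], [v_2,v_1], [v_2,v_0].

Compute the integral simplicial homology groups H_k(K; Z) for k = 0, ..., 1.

Take the total order v_0 < v_1 < v_2 on the vertex set. Then K (dimension 1) consists of the simplices:

  0-simplices (3): [v_0], [v_1], [v_2]
  1-simplices (3): [v_0,v_1], [v_0,v_2], [v_1,v_2]

giving chain groups C_0 ≅ Z^3, C_1 ≅ Z^3.

Boundary ∂_1: C_1 → C_0 maps an edge to its endpoints' difference, ∂[p,q] = q − p. For instance
  ∂[v_1,v_2] = [v_2] − [v_1].
As a 3×3 matrix over Z this has rank 2, with invariant factors (1,1).

Computing H_k = (kernel of ∂_k) / (image of ∂_{k+1}):

  H_0: rank C_0 − rank ∂_1 = 3 − 2 = 1, and the invariant factors of ∂_1 are all 1, so H_0 = Z.
  H_1: rank ker ∂_1 − rank ∂_2 = (3 − 2) − 0 = 1, and there is no ∂_2, so H_1 = Z.

H_0 ≅ Z,  H_1 ≅ Z.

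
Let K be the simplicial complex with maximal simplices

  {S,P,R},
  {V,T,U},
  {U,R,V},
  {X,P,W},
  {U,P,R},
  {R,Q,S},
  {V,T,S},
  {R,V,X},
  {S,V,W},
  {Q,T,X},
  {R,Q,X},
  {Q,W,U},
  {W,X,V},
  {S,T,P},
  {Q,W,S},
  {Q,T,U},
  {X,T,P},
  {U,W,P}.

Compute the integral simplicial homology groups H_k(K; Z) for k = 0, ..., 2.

H_0 ≅ Z,  H_1 ≅ Z^2,  H_2 ≅ Z.

We work with the vertex ordering P < Q < R < S < T < U < V < W < X. The simplices of K, each written with vertices in increasing order, are:

  0-simplices (9): P, Q, R, S, T, U, V, W, X
  1-simplices (27): PR, PS, PT, PU, PW, PX, QR, QS, QT, QU, QW, QX, RS, RU, RV, RX, ST, SV, SW, TU, TV, TX, UV, UW, VW, VX, WX
  2-simplices (18): PRS, PRU, PST, PTX, PUW, PWX, QRS, QRX, QSW, QTU, QTX, QUW, RUV, RVX, STV, SVW, TUV, VWX

Hence C_0 ≅ Z^9, C_1 ≅ Z^27, C_2 ≅ Z^18.

Boundary ∂_1: C_1 → C_0 maps an edge to its endpoints' difference, ∂[p,q] = q − p. For instance
  ∂PW = W − P.
The resulting 9×27 matrix has rank 8, and its Smith normal form has invariant factors (1,1,1,1,1,1,1,1).

Boundary ∂_2: C_2 → C_1 acts by ∂[p,q,r] = [q,r] − [p,r] + [p,q]. For instance
  ∂PWX = WX − PX + PW,
  ∂PRS = RS − PS + PR.
This gives a 27×18 integer matrix of rank 17; reducing to Smith normal form yields diagonal entries (1,1,1,1,1,1,1,1,1,1,1,1,1,1,1,1,1).

From H_k ≅ ker(∂_k) / im(∂_{k+1}) we obtain:

  H_0: rank C_0 − rank ∂_1 = 9 − 8 = 1, and the invariant factors of ∂_1 are all 1, so H_0 ≅ Z.
  H_1: rank ker ∂_1 − rank ∂_2 = (27 − 8) − 17 = 2, and the invariant factors of ∂_2 are all 1, so H_1 ≅ Z^2.
  H_2: rank ker ∂_2 − rank ∂_3 = (18 − 17) − 0 = 1, and there is no ∂_3, so H_2 ≅ Z.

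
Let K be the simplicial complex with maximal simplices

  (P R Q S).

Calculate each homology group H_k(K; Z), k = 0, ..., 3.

H_0 = Z,  H_1 = 0,  H_2 = 0,  H_3 = 0.

Fix the vertex order P < Q < R < S and write every simplex with vertices in increasing order. Then dim K = 3 and the simplices of K are:

  0-simplices (4): P, Q, R, S
  1-simplices (6): PQ, PR, PS, QR, QS, RS
  2-simplices (4): PQR, PQS, PRS, QRS
  3-simplices (1): PQRS

Hence C_0 ≅ Z^4, C_1 ≅ Z^6, C_2 ≅ Z^4, C_3 ≅ Z^1.

The boundary map ∂_1: C_1 → C_0 is given by ∂[p,q] = [q] − [p]. For instance
  ∂QS = S − Q.
The 4×6 boundary matrix has rank 3 and Smith normal form diag(1,1,1).

The boundary map ∂_2: C_2 → C_1 acts by ∂[p,q,r] = [q,r] − [p,r] + [p,q]. For instance
  ∂PRS = RS − PS + PR,
  ∂QRS = RS − QS + QR.
The 6×4 boundary matrix has rank 3 and Smith normal form diag(1,1,1).

∂_3: C_3 → C_2 sends each 3-simplex σ to the alternating sum Σ_i (−1)^i (σ with its i-th vertex removed). For instance
  ∂PQRS = QRS − PRS + PQS − PQR.
The resulting 4×1 matrix has rank 1, and its Smith normal form has invariant factors (1).

Reading off H_k = ker ∂_k / im ∂_{k+1}:

  H_0: rank C_0 − rank ∂_1 = 4 − 3 = 1, and the invariant factors of ∂_1 are all 1, so H_0 = Z.
  H_1: rank ker ∂_1 − rank ∂_2 = (6 − 3) − 3 = 0, and the invariant factors of ∂_2 are all 1, so H_1 = 0.
  H_2: rank ker ∂_2 − rank ∂_3 = (4 − 3) − 1 = 0, and the invariant factors of ∂_3 are all 1, so H_2 = 0.
  H_3: rank ker ∂_3 − rank ∂_4 = (1 − 1) − 0 = 0, and there is no ∂_4, so H_3 = 0.

As a check, the Euler characteristic is 4 − 6 + 4 − 1 = 1, which agrees with 1 − 0 + 0 − 0 = 1.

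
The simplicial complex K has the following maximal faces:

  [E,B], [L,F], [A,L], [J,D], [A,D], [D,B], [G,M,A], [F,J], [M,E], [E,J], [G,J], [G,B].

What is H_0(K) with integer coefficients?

Fix the vertex order A < B < D < E < F < G < J < L < M and write every simplex with vertices in increasing order. Then dim K = 2 and the simplices of K are:

  0-simplices (9): A, B, D, E, F, G, J, L, M
  1-simplices (14): AD, AG, AL, AM, BD, BE, BG, DJ, EJ, EM, FJ, FL, GJ, GM
  2-simplices (1): AGM

giving chain groups C_0 ≅ Z^9, C_1 ≅ Z^14, C_2 ≅ Z^1.

Boundary ∂_1: C_1 → C_0 sends each edge [p,q] (with p < q) to q − p. For instance
  ∂FJ = J − F.
As a 9×14 matrix over Z this has rank 8, with invariant factors (1,1,1,1,1,1,1,1).

Boundary ∂_2: C_2 → C_1 maps a triangle to the signed sum of its edges. For instance
  ∂AGM = GM − AM + AG.
As a 14×1 matrix over Z this has rank 1, with invariant factors (1).

Computing H_k = (kernel of ∂_k) / (image of ∂_{k+1}):

  H_0: rank C_0 − rank ∂_1 = 9 − 8 = 1, and the invariant factors of ∂_1 are all 1, so H_0 = Z.

H_0 = Z.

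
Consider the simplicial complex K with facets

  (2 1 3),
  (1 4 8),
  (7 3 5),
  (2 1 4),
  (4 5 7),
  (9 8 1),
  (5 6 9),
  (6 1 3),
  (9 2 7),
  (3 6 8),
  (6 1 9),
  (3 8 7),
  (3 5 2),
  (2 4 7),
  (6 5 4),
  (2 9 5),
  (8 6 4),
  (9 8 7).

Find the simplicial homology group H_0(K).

H_0 ≅ Z.

We work with the vertex ordering 1 < 2 < 3 < 4 < 5 < 6 < 7 < 8 < 9. The simplices of K, each written with vertices in increasing order, are:

  0-simplices (9): [1], [2], [3], [4], [5], [6], [7], [8], [9]
  1-simplices (27): (27 of them)
  2-simplices (18): [1,2,3], [1,2,4], [1,3,6], [1,4,8], [1,6,9], [1,8,9], [2,3,5], [2,4,7], [2,5,9], [2,7,9], [3,5,7], [3,6,8], [3,7,8], [4,5,6], [4,5,7], [4,6,8], [5,6,9], [7,8,9]

Hence C_0 ≅ Z^9, C_1 ≅ Z^27, C_2 ≅ Z^18.

Boundary ∂_1: C_1 → C_0 maps an edge to its endpoints' difference, ∂[p,q] = q − p. For instance
  ∂[7,8] = [8] − [7].
The 9×27 boundary matrix has rank 8 and Smith normal form diag(1,1,1,1,1,1,1,1).

The boundary map ∂_2: C_2 → C_1 acts by ∂[p,q,r] = [q,r] − [p,r] + [p,q]. For instance
  ∂[2,3,5] = [3,5] − [2,5] + [2,3],
  ∂[3,5,7] = [5,7] − [3,7] + [3,5].
The 27×18 boundary matrix has rank 18 and Smith normal form diag(1,1,1,1,1,1,1,1,1,1,1,1,1,1,1,1,1,2).

From H_k ≅ ker(∂_k) / im(∂_{k+1}) we obtain:

  H_0: rank C_0 − rank ∂_1 = 9 − 8 = 1, and the invariant factors of ∂_1 are all 1, so H_0 ≅ Z.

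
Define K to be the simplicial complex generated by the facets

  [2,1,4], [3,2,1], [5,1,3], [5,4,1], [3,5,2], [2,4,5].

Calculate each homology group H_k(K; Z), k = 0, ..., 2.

We work with the vertex ordering 1 < 2 < 3 < 4 < 5. The simplices of K, each written with vertices in increasing order, are:

  0-simplices (5): [1], [2], [3], [4], [5]
  1-simplices (9): [1,2], [1,3], [1,4], [1,5], [2,3], [2,4], [2,5], [3,5], [4,5]
  2-simplices (6): [1,2,3], [1,2,4], [1,3,5], [1,4,5], [2,3,5], [2,4,5]

giving chain groups C_0 ≅ Z^5, C_1 ≅ Z^9, C_2 ≅ Z^6.

Boundary ∂_1: C_1 → C_0 maps an edge to its endpoints' difference, ∂[p,q] = q − p. For instance
  ∂[2,5] = [5] − [2].
This gives a 5×9 integer matrix of rank 4; reducing to Smith normal form yields diagonal entries (1,1,1,1).

∂_2: C_2 → C_1 acts by ∂[p,q,r] = [q,r] − [p,r] + [p,q]. For instance
  ∂[2,3,5] = [3,5] − [2,5] + [2,3],
  ∂[1,4,5] = [4,5] − [1,5] + [1,4].
This gives a 9×6 integer matrix of rank 5; reducing to Smith normal form yields diagonal entries (1,1,1,1,1).

From H_k ≅ ker(∂_k) / im(∂_{k+1}) we obtain:

  H_0: rank C_0 − rank ∂_1 = 5 − 4 = 1, and the invariant factors of ∂_1 are all 1, so H_0 = Z.
  H_1: rank ker ∂_1 − rank ∂_2 = (9 − 4) − 5 = 0, and the invariant factors of ∂_2 are all 1, so H_1 = 0.
  H_2: rank ker ∂_2 − rank ∂_3 = (6 − 5) − 0 = 1, and there is no ∂_3, so H_2 = Z.

As a check, the Euler characteristic is 5 − 9 + 6 = 2, which agrees with 1 − 0 + 1 = 2.
(K is a triangulation of the 2-sphere S^2.)

H_0 = Z,  H_1 = 0,  H_2 = Z.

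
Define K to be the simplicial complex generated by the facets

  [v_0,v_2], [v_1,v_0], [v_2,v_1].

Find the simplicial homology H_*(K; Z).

H_0 ≅ Z,  H_1 ≅ Z.

Take the total order v_0 < v_1 < v_2 on the vertex set. Then K (dimension 1) consists of the simplices:

  0-simplices (3): [v_0], [v_1], [v_2]
  1-simplices (3): [v_0,v_1], [v_0,v_2], [v_1,v_2]

giving chain groups C_0 ≅ Z^3, C_1 ≅ Z^3.

Boundary ∂_1: C_1 → C_0 sends each edge [p,q] (with p < q) to q − p. For instance
  ∂[v_0,v_2] = [v_2] − [v_0].
This gives a 3×3 integer matrix of rank 2; reducing to Smith normal form yields diagonal entries (1,1).

Computing H_k = (kernel of ∂_k) / (image of ∂_{k+1}):

  H_0: rank C_0 − rank ∂_1 = 3 − 2 = 1, and the invariant factors of ∂_1 are all 1, so H_0 = Z.
  H_1: rank ker ∂_1 − rank ∂_2 = (3 − 2) − 0 = 1, and there is no ∂_2, so H_1 = Z.

(K is a triangulation of the circle S^1.)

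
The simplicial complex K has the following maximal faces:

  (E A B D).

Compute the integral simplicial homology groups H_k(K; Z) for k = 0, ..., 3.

H_0 = Z,  H_1 = 0,  H_2 = 0,  H_3 = 0.

Fix the vertex order A < B < D < E and write every simplex with vertices in increasing order. Then dim K = 3 and the simplices of K are:

  0-simplices (4): A, B, D, E
  1-simplices (6): AB, AD, AE, BD, BE, DE
  2-simplices (4): ABD, ABE, ADE, BDE
  3-simplices (1): ABDE

so the chain groups are C_0 ≅ Z^4, C_1 ≅ Z^6, C_2 ≅ Z^4, C_3 ≅ Z^1.

∂_1: C_1 → C_0 is given by ∂[p,q] = [q] − [p].
This gives a 4×6 integer matrix of rank 3; reducing to Smith normal form yields diagonal entries (1,1,1).

Boundary ∂_2: C_2 → C_1 maps a triangle to the signed sum of its edges. For instance
  ∂ADE = DE − AE + AD,
  ∂ABD = BD − AD + AB.
The 6×4 boundary matrix has rank 3 and Smith normal form diag(1,1,1).

Boundary ∂_3: C_3 → C_2 sends each 3-simplex σ to the alternating sum Σ_i (−1)^i (σ with its i-th vertex removed). For instance
  ∂ABDE = BDE − ADE + ABE − ABD.
The 4×1 boundary matrix has rank 1 and Smith normal form diag(1).

Reading off H_k = ker ∂_k / im ∂_{k+1}:

  H_0: rank C_0 − rank ∂_1 = 4 − 3 = 1, and the invariant factors of ∂_1 are all 1, so H_0 = Z.
  H_1: rank ker ∂_1 − rank ∂_2 = (6 − 3) − 3 = 0, and the invariant factors of ∂_2 are all 1, so H_1 = 0.
  H_2: rank ker ∂_2 − rank ∂_3 = (4 − 3) − 1 = 0, and the invariant factors of ∂_3 are all 1, so H_2 = 0.
  H_3: rank ker ∂_3 − rank ∂_4 = (1 − 1) − 0 = 0, and there is no ∂_4, so H_3 = 0.

As a check, the Euler characteristic is 4 − 6 + 4 − 1 = 1, which agrees with 1 − 0 + 0 − 0 = 1.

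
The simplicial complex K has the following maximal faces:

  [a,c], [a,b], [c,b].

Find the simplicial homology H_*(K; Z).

H_0 = Z,  H_1 = Z.

Take the total order a < b < c on the vertex set. Then K (dimension 1) consists of the simplices:

  0-simplices (3): a, b, c
  1-simplices (3): ab, ac, bc

giving chain groups C_0 ≅ Z^3, C_1 ≅ Z^3.

The boundary map ∂_1: C_1 → C_0 maps an edge to its endpoints' difference, ∂[p,q] = q − p.
This gives a 3×3 integer matrix of rank 2; reducing to Smith normal form yields diagonal entries (1,1).

Now H_k = ker ∂_k / im ∂_{k+1}, so:

  H_0: rank C_0 − rank ∂_1 = 3 − 2 = 1, and the invariant factors of ∂_1 are all 1, so H_0 ≅ Z.
  H_1: rank ker ∂_1 − rank ∂_2 = (3 − 2) − 0 = 1, and there is no ∂_2, so H_1 ≅ Z.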